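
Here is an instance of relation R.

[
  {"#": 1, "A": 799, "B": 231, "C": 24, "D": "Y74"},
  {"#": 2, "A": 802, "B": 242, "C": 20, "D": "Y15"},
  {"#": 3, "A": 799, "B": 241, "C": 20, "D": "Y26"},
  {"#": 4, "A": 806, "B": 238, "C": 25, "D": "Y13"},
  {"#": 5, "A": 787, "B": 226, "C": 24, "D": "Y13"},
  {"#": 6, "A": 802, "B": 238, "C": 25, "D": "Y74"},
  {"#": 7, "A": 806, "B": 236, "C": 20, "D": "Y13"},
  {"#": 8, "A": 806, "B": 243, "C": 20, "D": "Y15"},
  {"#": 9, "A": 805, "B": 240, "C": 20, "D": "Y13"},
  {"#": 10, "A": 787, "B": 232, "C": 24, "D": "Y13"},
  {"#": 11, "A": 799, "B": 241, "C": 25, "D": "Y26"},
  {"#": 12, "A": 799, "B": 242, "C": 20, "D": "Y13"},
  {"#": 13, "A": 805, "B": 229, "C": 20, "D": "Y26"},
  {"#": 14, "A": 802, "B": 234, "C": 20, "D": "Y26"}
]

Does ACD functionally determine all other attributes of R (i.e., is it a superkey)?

Rows 5 and 10 have the same ACD value (A=787, C=24, D=Y13) but are distinct tuples, so ACD does not determine every attribute — not a superkey.

No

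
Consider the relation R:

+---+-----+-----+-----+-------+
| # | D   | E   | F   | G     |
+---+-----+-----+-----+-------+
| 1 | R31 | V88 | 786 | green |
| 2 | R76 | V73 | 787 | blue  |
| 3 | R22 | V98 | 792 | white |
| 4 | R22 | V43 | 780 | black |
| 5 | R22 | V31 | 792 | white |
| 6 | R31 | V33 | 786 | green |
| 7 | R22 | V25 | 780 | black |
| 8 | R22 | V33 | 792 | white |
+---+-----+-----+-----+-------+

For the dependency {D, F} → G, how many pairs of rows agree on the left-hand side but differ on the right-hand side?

(D=R31, F=786): all 2 rows agree on G — 0 pairs.
(D=R22, F=792): all 3 rows agree on G — 0 pairs.
(D=R22, F=780): all 2 rows agree on G — 0 pairs.

0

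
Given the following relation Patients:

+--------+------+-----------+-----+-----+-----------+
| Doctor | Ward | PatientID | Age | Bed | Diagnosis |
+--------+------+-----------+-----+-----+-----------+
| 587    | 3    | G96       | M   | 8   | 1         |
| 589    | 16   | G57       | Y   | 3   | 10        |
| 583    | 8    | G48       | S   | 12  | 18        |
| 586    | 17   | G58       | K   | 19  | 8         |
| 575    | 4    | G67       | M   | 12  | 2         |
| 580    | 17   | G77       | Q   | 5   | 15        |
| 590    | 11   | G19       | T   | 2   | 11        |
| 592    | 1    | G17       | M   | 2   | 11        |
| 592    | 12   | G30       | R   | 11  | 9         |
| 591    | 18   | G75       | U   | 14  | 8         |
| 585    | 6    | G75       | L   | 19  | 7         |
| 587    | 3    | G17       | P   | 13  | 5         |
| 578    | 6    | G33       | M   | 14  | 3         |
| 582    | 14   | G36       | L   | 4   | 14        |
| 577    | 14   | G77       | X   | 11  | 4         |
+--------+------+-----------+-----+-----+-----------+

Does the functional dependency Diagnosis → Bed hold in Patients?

No

Diagnosis=1: 1 row → Bed = 8 ✓
Diagnosis=10: 1 row → Bed = 3 ✓
Diagnosis=18: 1 row → Bed = 12 ✓
Diagnosis=8: 2 rows → Bed takes values {19, 14} — violation
Diagnosis=2: 1 row → Bed = 12 ✓
Diagnosis=15: 1 row → Bed = 5 ✓
Diagnosis=11: 2 rows → Bed = 2, 2 ✓
Diagnosis=9: 1 row → Bed = 11 ✓
Diagnosis=7: 1 row → Bed = 19 ✓
Diagnosis=5: 1 row → Bed = 13 ✓
Diagnosis=3: 1 row → Bed = 14 ✓
Diagnosis=14: 1 row → Bed = 4 ✓
Diagnosis=4: 1 row → Bed = 11 ✓
Two rows agree on Diagnosis but differ on Bed, so Diagnosis → Bed does not hold.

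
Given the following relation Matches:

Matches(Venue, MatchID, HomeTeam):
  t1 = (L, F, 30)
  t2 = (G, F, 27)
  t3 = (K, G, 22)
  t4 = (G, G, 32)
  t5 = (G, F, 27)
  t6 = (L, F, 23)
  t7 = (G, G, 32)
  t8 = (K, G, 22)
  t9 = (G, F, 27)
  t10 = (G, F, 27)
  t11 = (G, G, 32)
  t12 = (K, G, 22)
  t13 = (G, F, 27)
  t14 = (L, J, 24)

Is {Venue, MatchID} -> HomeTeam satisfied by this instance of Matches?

(Venue=L, MatchID=F): rows 1, 6 → HomeTeam takes values {30, 23} — violation
(Venue=G, MatchID=F): rows 2, 5, 9, 10, 13 → HomeTeam = 27, 27, 27, 27, 27 ✓
(Venue=K, MatchID=G): rows 3, 8, 12 → HomeTeam = 22, 22, 22 ✓
(Venue=G, MatchID=G): rows 4, 7, 11 → HomeTeam = 32, 32, 32 ✓
(Venue=L, MatchID=J): row 14 → HomeTeam = 24 ✓
Two rows agree on {Venue, MatchID} but differ on HomeTeam, so {Venue, MatchID} -> HomeTeam does not hold.

No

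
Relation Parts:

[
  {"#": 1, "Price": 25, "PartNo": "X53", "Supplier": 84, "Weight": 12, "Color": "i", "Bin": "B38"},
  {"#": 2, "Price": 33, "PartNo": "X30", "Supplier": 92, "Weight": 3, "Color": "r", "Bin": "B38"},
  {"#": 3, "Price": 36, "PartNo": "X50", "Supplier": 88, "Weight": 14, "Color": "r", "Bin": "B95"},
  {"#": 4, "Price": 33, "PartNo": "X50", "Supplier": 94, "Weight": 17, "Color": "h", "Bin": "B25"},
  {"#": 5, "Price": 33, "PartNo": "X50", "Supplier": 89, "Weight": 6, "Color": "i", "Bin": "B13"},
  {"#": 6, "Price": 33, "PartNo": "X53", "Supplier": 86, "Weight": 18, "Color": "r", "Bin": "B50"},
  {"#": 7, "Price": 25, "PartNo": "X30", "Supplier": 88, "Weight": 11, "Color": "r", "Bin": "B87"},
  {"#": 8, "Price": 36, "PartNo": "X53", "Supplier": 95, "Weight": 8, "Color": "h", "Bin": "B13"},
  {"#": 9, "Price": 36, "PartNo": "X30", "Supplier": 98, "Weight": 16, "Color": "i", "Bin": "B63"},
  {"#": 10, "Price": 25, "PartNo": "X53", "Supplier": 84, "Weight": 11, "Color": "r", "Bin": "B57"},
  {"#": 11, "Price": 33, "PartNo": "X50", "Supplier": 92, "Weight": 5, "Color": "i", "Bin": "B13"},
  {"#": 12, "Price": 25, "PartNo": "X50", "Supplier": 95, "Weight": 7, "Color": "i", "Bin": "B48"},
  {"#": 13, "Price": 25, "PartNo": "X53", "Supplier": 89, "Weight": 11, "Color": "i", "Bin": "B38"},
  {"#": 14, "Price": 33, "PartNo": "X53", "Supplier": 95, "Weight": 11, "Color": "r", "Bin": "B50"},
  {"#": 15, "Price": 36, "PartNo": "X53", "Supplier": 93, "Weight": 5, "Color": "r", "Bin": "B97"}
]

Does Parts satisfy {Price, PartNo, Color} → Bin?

Yes

(Price=25, PartNo=X53, Color=i): rows 1, 13 → Bin = B38, B38 ✓
(Price=33, PartNo=X30, Color=r): row 2 → Bin = B38 ✓
(Price=36, PartNo=X50, Color=r): row 3 → Bin = B95 ✓
(Price=33, PartNo=X50, Color=h): row 4 → Bin = B25 ✓
(Price=33, PartNo=X50, Color=i): rows 5, 11 → Bin = B13, B13 ✓
(Price=33, PartNo=X53, Color=r): rows 6, 14 → Bin = B50, B50 ✓
(Price=25, PartNo=X30, Color=r): row 7 → Bin = B87 ✓
(Price=36, PartNo=X53, Color=h): row 8 → Bin = B13 ✓
(Price=36, PartNo=X30, Color=i): row 9 → Bin = B63 ✓
(Price=25, PartNo=X53, Color=r): row 10 → Bin = B57 ✓
(Price=25, PartNo=X50, Color=i): row 12 → Bin = B48 ✓
(Price=36, PartNo=X53, Color=r): row 15 → Bin = B97 ✓
Every {Price, PartNo, Color} value is associated with a single Bin value, so {Price, PartNo, Color} → Bin holds.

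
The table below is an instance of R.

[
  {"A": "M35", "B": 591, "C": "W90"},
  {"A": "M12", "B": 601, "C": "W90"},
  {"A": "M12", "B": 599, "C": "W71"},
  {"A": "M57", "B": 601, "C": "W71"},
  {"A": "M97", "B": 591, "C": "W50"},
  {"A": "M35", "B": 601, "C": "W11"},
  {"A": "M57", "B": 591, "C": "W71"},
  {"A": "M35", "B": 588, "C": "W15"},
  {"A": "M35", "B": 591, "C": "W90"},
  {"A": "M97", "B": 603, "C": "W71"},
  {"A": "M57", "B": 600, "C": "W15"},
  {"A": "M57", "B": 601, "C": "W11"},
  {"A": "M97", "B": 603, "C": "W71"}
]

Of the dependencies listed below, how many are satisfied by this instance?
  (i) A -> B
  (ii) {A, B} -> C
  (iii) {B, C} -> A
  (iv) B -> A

(i) A -> B: A=M35: 4 rows → B takes values {591, 601, 588} — violation; A=M12: 2 rows → B takes values {601, 599} — violation; A=M57: 4 rows → B takes values {601, 591, 600} — violation; A=M97: 3 rows → B takes values {591, 603} — violation — fails.
(ii) {A, B} -> C: (A=M57, B=601): 2 rows → C takes values {W71, W11} — violation — fails.
(iii) {B, C} -> A: (B=601, C=W11): 2 rows → A takes values {M35, M57} — violation — fails.
(iv) B -> A: B=591: 4 rows → A takes values {M35, M97, M57} — violation; B=601: 4 rows → A takes values {M12, M57, M35} — violation — fails.
None of the 4 dependencies hold.

0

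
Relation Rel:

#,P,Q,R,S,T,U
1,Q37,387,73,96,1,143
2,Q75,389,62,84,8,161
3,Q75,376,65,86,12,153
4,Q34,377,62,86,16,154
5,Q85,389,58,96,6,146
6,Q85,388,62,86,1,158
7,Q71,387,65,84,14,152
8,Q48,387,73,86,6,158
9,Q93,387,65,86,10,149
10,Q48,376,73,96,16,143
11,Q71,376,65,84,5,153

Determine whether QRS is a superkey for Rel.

All 11 rows have distinct QRS values, so QRS → (all attributes) holds and QRS is a superkey.

Yes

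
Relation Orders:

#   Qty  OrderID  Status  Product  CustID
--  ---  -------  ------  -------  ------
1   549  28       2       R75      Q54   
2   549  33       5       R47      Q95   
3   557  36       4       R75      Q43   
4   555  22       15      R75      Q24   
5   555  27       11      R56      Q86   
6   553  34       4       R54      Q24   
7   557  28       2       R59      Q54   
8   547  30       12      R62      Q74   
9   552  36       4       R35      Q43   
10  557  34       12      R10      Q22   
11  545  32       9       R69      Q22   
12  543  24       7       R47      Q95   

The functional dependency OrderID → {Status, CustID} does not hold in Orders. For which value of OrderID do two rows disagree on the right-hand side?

OrderID=28: rows 1, 7 → {Status,CustID} = (2, Q54), (2, Q54) ✓
OrderID=33: row 2 → {Status,CustID} = (5, Q95) ✓
OrderID=36: rows 3, 9 → {Status,CustID} = (4, Q43), (4, Q43) ✓
OrderID=22: row 4 → {Status,CustID} = (15, Q24) ✓
OrderID=27: row 5 → {Status,CustID} = (11, Q86) ✓
OrderID=34: rows 6, 10 → {Status,CustID} takes values {(4, Q24), (12, Q22)} — violation
OrderID=30: row 8 → {Status,CustID} = (12, Q74) ✓
OrderID=32: row 11 → {Status,CustID} = (9, Q22) ✓
OrderID=24: row 12 → {Status,CustID} = (7, Q95) ✓
The only OrderID value with inconsistent RHS is OrderID=34.

34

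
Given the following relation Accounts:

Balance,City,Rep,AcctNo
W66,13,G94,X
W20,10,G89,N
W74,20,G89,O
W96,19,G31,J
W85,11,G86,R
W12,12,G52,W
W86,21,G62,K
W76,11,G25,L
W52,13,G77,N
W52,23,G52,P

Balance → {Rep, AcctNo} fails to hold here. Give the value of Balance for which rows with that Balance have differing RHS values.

W52

Balance=W66: 1 row → {Rep,AcctNo} = (G94, X) ✓
Balance=W20: 1 row → {Rep,AcctNo} = (G89, N) ✓
Balance=W74: 1 row → {Rep,AcctNo} = (G89, O) ✓
Balance=W96: 1 row → {Rep,AcctNo} = (G31, J) ✓
Balance=W85: 1 row → {Rep,AcctNo} = (G86, R) ✓
Balance=W12: 1 row → {Rep,AcctNo} = (G52, W) ✓
Balance=W86: 1 row → {Rep,AcctNo} = (G62, K) ✓
Balance=W76: 1 row → {Rep,AcctNo} = (G25, L) ✓
Balance=W52: 2 rows → {Rep,AcctNo} takes values {(G77, N), (G52, P)} — violation
The only Balance value with inconsistent RHS is Balance=W52.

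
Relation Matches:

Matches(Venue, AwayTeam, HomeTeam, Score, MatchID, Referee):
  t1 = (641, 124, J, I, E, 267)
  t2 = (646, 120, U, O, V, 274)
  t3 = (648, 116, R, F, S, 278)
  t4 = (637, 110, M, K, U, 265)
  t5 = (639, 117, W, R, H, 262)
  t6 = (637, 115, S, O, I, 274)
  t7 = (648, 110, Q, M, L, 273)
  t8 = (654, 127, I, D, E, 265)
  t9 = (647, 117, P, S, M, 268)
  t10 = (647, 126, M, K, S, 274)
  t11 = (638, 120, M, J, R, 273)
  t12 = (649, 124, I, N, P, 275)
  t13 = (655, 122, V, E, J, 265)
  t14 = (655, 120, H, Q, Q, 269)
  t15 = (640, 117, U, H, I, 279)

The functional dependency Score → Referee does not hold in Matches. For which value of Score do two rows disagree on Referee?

K

Score=I: row 1 → Referee = 267 ✓
Score=O: rows 2, 6 → Referee = 274, 274 ✓
Score=F: row 3 → Referee = 278 ✓
Score=K: rows 4, 10 → Referee takes values {265, 274} — violation
Score=R: row 5 → Referee = 262 ✓
Score=M: row 7 → Referee = 273 ✓
Score=D: row 8 → Referee = 265 ✓
Score=S: row 9 → Referee = 268 ✓
Score=J: row 11 → Referee = 273 ✓
Score=N: row 12 → Referee = 275 ✓
Score=E: row 13 → Referee = 265 ✓
Score=Q: row 14 → Referee = 269 ✓
Score=H: row 15 → Referee = 279 ✓
The only Score value with inconsistent Referee is Score=K.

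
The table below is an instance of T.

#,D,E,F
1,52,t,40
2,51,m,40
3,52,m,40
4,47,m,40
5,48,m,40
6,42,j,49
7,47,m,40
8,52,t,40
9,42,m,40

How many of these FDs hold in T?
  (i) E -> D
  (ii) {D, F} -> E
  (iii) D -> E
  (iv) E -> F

(i) E -> D: E=m: rows 2, 3, 4, 5, 7, 9 → D takes values {51, 52, 47, 48, 42} — violation — fails.
(ii) {D, F} -> E: (D=52, F=40): rows 1, 3, 8 → E takes values {t, m} — violation — fails.
(iii) D -> E: D=52: rows 1, 3, 8 → E takes values {t, m} — violation; D=42: rows 6, 9 → E takes values {j, m} — violation — fails.
(iv) E -> F: every LHS value maps to a single RHS value — holds.
1 of the 4 dependencies holds.

1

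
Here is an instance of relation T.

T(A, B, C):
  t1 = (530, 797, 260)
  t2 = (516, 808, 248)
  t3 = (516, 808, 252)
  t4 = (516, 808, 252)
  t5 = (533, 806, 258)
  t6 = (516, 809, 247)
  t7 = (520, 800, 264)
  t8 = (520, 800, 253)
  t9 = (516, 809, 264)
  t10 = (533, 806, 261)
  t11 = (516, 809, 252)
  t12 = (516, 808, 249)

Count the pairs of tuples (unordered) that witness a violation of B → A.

B=808: all 4 rows agree on A — 0 pairs.
B=806: all 2 rows agree on A — 0 pairs.
B=809: all 3 rows agree on A — 0 pairs.
B=800: all 2 rows agree on A — 0 pairs.

0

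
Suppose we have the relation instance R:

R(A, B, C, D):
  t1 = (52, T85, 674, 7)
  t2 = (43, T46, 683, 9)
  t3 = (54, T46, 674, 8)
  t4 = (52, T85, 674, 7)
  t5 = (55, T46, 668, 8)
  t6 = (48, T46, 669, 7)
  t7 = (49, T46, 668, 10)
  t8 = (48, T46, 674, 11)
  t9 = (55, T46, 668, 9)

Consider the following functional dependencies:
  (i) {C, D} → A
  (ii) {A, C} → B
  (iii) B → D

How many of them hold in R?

2

(i) {C, D} → A: every LHS value maps to a single RHS value — holds.
(ii) {A, C} → B: every LHS value maps to a single RHS value — holds.
(iii) B → D: B=T46: rows 2, 3, 5, 6, 7, 8, 9 → D takes values {9, 8, 7, 10, 11} — violation — fails.
2 of the 3 dependencies hold.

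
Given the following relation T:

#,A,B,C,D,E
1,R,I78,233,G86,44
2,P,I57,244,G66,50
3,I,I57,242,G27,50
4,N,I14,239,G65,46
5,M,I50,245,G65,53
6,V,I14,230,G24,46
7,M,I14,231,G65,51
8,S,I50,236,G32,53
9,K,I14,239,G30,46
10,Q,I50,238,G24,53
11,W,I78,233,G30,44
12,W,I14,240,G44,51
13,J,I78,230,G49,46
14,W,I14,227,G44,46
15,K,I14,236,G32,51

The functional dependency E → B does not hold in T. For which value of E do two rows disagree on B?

46

E=44: rows 1, 11 → B = I78, I78 ✓
E=50: rows 2, 3 → B = I57, I57 ✓
E=46: rows 4, 6, 9, 13, 14 → B takes values {I14, I78} — violation
E=53: rows 5, 8, 10 → B = I50, I50, I50 ✓
E=51: rows 7, 12, 15 → B = I14, I14, I14 ✓
The only E value with inconsistent B is E=46.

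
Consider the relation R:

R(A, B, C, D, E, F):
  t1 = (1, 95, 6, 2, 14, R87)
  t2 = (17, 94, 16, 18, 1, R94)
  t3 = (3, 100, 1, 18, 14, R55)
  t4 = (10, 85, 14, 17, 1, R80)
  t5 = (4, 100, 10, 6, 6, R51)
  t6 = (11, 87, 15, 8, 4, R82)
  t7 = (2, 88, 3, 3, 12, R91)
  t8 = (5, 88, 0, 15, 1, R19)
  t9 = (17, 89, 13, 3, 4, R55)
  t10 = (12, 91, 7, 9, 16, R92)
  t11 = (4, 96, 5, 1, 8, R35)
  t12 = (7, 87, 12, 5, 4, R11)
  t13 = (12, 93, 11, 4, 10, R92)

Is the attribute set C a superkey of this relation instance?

Yes

All 13 rows have distinct C values, so C → (all attributes) holds and C is a superkey.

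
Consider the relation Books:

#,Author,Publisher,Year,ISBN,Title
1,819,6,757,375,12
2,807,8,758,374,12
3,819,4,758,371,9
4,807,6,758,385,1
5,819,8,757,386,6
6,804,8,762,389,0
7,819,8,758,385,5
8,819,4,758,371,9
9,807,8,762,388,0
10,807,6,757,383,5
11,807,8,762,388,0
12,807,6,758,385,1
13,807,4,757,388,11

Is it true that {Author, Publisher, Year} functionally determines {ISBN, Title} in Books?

(Author=819, Publisher=6, Year=757): row 1 → {ISBN,Title} = (375, 12) ✓
(Author=807, Publisher=8, Year=758): row 2 → {ISBN,Title} = (374, 12) ✓
(Author=819, Publisher=4, Year=758): rows 3, 8 → {ISBN,Title} = (371, 9), (371, 9) ✓
(Author=807, Publisher=6, Year=758): rows 4, 12 → {ISBN,Title} = (385, 1), (385, 1) ✓
(Author=819, Publisher=8, Year=757): row 5 → {ISBN,Title} = (386, 6) ✓
(Author=804, Publisher=8, Year=762): row 6 → {ISBN,Title} = (389, 0) ✓
(Author=819, Publisher=8, Year=758): row 7 → {ISBN,Title} = (385, 5) ✓
(Author=807, Publisher=8, Year=762): rows 9, 11 → {ISBN,Title} = (388, 0), (388, 0) ✓
(Author=807, Publisher=6, Year=757): row 10 → {ISBN,Title} = (383, 5) ✓
(Author=807, Publisher=4, Year=757): row 13 → {ISBN,Title} = (388, 11) ✓
Every {Author, Publisher, Year} value is associated with a single {ISBN, Title} value, so {Author, Publisher, Year} -> {ISBN, Title} holds.

Yes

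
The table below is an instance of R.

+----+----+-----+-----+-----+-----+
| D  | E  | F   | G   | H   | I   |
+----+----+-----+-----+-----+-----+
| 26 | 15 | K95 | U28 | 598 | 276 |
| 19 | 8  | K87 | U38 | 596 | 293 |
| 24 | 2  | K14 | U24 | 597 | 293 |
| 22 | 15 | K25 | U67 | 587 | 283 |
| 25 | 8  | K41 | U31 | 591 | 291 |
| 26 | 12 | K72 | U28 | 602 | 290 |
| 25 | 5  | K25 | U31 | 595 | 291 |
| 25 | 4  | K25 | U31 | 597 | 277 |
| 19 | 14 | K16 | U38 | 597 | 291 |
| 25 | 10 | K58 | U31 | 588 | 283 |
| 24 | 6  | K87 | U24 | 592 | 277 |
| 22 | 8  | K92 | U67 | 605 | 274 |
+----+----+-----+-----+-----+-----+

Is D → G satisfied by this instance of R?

D=26: 2 rows → G = U28, U28 ✓
D=19: 2 rows → G = U38, U38 ✓
D=24: 2 rows → G = U24, U24 ✓
D=22: 2 rows → G = U67, U67 ✓
D=25: 4 rows → G = U31, U31, U31, U31 ✓
Every D value is associated with a single G value, so D → G holds.

Yes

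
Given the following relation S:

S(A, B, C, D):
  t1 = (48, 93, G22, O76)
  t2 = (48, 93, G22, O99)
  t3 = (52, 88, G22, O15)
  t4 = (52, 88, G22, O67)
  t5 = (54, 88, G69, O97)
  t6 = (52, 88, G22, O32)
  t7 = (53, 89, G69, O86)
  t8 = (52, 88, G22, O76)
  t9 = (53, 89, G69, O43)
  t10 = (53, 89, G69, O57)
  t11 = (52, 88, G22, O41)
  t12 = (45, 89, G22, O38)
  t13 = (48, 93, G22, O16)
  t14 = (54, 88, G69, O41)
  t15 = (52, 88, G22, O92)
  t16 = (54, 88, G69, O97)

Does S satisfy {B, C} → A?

(B=93, C=G22): rows 1, 2, 13 → A = 48, 48, 48 ✓
(B=88, C=G22): rows 3, 4, 6, 8, 11, 15 → A = 52, 52, 52, 52, 52, 52 ✓
(B=88, C=G69): rows 5, 14, 16 → A = 54, 54, 54 ✓
(B=89, C=G69): rows 7, 9, 10 → A = 53, 53, 53 ✓
(B=89, C=G22): row 12 → A = 45 ✓
Every {B, C} value is associated with a single A value, so {B, C} → A holds.

Yes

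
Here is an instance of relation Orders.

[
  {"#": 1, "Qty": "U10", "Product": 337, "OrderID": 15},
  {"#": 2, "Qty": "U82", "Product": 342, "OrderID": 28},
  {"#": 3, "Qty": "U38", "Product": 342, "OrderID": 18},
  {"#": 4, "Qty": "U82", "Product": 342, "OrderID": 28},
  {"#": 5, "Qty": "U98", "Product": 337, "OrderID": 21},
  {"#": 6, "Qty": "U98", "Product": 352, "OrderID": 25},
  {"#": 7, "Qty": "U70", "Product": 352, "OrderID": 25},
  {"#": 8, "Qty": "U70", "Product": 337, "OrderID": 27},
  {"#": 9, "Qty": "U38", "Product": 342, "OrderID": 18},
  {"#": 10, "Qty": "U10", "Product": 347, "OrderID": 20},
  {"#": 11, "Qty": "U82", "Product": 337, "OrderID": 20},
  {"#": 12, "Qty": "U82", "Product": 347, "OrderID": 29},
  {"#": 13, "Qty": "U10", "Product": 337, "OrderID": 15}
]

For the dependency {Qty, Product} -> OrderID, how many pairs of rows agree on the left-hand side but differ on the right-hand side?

0

(Qty=U10, Product=337): all 2 rows agree on OrderID — 0 pairs.
(Qty=U82, Product=342): all 2 rows agree on OrderID — 0 pairs.
(Qty=U38, Product=342): all 2 rows agree on OrderID — 0 pairs.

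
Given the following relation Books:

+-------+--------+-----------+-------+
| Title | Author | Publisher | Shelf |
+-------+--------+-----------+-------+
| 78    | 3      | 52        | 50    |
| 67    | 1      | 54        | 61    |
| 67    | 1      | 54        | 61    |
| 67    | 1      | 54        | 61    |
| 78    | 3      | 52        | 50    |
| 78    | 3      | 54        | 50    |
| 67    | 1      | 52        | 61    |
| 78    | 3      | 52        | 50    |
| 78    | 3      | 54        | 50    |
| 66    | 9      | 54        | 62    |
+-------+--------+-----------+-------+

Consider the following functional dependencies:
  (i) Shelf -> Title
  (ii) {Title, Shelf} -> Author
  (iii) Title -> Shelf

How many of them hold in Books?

3

(i) Shelf -> Title: every LHS value maps to a single RHS value — holds.
(ii) {Title, Shelf} -> Author: every LHS value maps to a single RHS value — holds.
(iii) Title -> Shelf: every LHS value maps to a single RHS value — holds.
3 of the 3 dependencies hold.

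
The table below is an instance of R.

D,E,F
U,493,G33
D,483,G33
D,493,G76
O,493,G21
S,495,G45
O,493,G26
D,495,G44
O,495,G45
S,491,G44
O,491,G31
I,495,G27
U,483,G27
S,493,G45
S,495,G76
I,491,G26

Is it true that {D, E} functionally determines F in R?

No

(D=U, E=493): 1 row → F = G33 ✓
(D=D, E=483): 1 row → F = G33 ✓
(D=D, E=493): 1 row → F = G76 ✓
(D=O, E=493): 2 rows → F takes values {G21, G26} — violation
(D=S, E=495): 2 rows → F takes values {G45, G76} — violation
(D=D, E=495): 1 row → F = G44 ✓
(D=O, E=495): 1 row → F = G45 ✓
(D=S, E=491): 1 row → F = G44 ✓
(D=O, E=491): 1 row → F = G31 ✓
(D=I, E=495): 1 row → F = G27 ✓
(D=U, E=483): 1 row → F = G27 ✓
(D=S, E=493): 1 row → F = G45 ✓
(D=I, E=491): 1 row → F = G26 ✓
Two rows agree on {D, E} but differ on F, so {D, E} -> F does not hold.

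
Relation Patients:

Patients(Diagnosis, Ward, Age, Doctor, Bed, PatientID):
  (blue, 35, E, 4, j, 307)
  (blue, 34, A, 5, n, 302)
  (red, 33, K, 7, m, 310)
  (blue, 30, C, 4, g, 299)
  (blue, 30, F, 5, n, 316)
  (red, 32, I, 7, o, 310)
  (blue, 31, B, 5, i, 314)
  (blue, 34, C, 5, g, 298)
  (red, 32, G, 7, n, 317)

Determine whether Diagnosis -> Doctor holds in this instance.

Diagnosis=blue: 6 rows → Doctor takes values {4, 5} — violation
Diagnosis=red: 3 rows → Doctor = 7, 7, 7 ✓
Two rows agree on Diagnosis but differ on Doctor, so Diagnosis -> Doctor does not hold.

No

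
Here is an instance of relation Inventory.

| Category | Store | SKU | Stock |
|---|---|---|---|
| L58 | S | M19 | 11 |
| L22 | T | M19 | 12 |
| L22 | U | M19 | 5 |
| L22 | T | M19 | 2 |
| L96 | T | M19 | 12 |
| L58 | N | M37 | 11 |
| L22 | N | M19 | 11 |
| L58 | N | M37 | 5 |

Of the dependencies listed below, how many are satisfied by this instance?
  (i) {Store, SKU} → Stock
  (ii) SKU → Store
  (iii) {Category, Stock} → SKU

(i) {Store, SKU} → Stock: (Store=T, SKU=M19): 3 rows → Stock takes values {12, 2} — violation; (Store=N, SKU=M37): 2 rows → Stock takes values {11, 5} — violation — fails.
(ii) SKU → Store: SKU=M19: 6 rows → Store takes values {S, T, U, N} — violation — fails.
(iii) {Category, Stock} → SKU: (Category=L58, Stock=11): 2 rows → SKU takes values {M19, M37} — violation — fails.
None of the 3 dependencies hold.

0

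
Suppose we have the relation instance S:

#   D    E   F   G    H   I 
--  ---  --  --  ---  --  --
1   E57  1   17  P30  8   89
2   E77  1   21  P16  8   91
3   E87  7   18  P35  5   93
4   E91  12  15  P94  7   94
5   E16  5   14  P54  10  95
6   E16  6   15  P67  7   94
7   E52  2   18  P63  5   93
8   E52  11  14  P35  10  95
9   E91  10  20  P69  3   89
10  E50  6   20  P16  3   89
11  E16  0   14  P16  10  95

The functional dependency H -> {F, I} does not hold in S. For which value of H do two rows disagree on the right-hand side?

8

H=8: rows 1, 2 → {F,I} takes values {(17, 89), (21, 91)} — violation
H=5: rows 3, 7 → {F,I} = (18, 93), (18, 93) ✓
H=7: rows 4, 6 → {F,I} = (15, 94), (15, 94) ✓
H=10: rows 5, 8, 11 → {F,I} = (14, 95), (14, 95), (14, 95) ✓
H=3: rows 9, 10 → {F,I} = (20, 89), (20, 89) ✓
The only H value with inconsistent RHS is H=8.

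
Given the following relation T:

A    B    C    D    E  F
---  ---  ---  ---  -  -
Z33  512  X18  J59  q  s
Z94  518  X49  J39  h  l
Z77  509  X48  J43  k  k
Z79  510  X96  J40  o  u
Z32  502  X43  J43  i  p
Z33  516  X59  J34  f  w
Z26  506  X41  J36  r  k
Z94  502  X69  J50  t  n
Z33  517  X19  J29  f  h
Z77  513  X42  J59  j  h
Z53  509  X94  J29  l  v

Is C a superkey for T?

Yes

All 11 rows have distinct C values, so C → (all attributes) holds and C is a superkey.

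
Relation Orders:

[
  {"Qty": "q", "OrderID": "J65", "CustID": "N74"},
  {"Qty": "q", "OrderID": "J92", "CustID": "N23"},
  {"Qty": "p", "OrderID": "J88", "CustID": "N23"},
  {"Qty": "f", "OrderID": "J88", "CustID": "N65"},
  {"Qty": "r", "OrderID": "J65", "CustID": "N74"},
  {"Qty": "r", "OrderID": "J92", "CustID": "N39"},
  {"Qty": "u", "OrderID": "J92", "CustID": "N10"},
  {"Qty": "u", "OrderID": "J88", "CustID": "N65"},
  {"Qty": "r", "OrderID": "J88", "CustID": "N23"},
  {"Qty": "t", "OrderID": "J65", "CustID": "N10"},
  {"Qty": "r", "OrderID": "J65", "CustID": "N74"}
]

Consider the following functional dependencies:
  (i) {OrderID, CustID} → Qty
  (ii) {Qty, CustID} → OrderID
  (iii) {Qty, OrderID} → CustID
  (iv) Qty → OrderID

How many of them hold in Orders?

(i) {OrderID, CustID} → Qty: (OrderID=J65, CustID=N74): 3 rows → Qty takes values {q, r} — violation; (OrderID=J88, CustID=N23): 2 rows → Qty takes values {p, r} — violation; (OrderID=J88, CustID=N65): 2 rows → Qty takes values {f, u} — violation — fails.
(ii) {Qty, CustID} → OrderID: every LHS value maps to a single RHS value — holds.
(iii) {Qty, OrderID} → CustID: every LHS value maps to a single RHS value — holds.
(iv) Qty → OrderID: Qty=q: 2 rows → OrderID takes values {J65, J92} — violation; Qty=r: 4 rows → OrderID takes values {J65, J92, J88} — violation; Qty=u: 2 rows → OrderID takes values {J92, J88} — violation — fails.
2 of the 4 dependencies hold.

2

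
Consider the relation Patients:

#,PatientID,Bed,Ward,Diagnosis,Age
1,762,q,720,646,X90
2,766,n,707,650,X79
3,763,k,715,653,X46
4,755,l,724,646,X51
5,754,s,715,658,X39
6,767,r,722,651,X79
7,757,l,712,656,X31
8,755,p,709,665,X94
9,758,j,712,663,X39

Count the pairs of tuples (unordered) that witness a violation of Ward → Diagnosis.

2

Ward=715: violating pairs (3,5) — 1 pair.
Ward=712: violating pairs (7,9) — 1 pair.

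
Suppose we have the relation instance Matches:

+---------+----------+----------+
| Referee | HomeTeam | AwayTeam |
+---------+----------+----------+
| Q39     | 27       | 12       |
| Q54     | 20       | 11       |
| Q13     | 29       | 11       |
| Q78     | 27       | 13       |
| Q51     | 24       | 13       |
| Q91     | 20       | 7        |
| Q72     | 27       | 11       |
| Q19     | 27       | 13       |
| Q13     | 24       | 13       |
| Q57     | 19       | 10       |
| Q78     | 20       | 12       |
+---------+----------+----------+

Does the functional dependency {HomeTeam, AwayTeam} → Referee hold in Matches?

No

(HomeTeam=27, AwayTeam=12): 1 row → Referee = Q39 ✓
(HomeTeam=20, AwayTeam=11): 1 row → Referee = Q54 ✓
(HomeTeam=29, AwayTeam=11): 1 row → Referee = Q13 ✓
(HomeTeam=27, AwayTeam=13): 2 rows → Referee takes values {Q78, Q19} — violation
(HomeTeam=24, AwayTeam=13): 2 rows → Referee takes values {Q51, Q13} — violation
(HomeTeam=20, AwayTeam=7): 1 row → Referee = Q91 ✓
(HomeTeam=27, AwayTeam=11): 1 row → Referee = Q72 ✓
(HomeTeam=19, AwayTeam=10): 1 row → Referee = Q57 ✓
(HomeTeam=20, AwayTeam=12): 1 row → Referee = Q78 ✓
Two rows agree on {HomeTeam, AwayTeam} but differ on Referee, so {HomeTeam, AwayTeam} → Referee does not hold.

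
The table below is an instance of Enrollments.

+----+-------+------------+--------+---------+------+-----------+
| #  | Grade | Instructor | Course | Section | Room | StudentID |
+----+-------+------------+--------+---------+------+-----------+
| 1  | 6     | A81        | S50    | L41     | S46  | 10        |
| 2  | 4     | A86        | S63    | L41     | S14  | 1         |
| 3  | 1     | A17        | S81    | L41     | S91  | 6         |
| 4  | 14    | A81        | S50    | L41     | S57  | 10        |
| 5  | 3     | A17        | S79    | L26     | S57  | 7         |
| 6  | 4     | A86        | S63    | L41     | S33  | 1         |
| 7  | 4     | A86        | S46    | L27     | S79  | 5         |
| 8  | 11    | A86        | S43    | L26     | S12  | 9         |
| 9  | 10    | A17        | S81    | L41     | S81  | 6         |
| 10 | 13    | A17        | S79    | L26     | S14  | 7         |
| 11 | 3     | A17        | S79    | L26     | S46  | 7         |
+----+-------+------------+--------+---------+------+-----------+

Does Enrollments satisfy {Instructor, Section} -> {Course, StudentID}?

Yes

(Instructor=A81, Section=L41): rows 1, 4 → {Course,StudentID} = (S50, 10), (S50, 10) ✓
(Instructor=A86, Section=L41): rows 2, 6 → {Course,StudentID} = (S63, 1), (S63, 1) ✓
(Instructor=A17, Section=L41): rows 3, 9 → {Course,StudentID} = (S81, 6), (S81, 6) ✓
(Instructor=A17, Section=L26): rows 5, 10, 11 → {Course,StudentID} = (S79, 7), (S79, 7), (S79, 7) ✓
(Instructor=A86, Section=L27): row 7 → {Course,StudentID} = (S46, 5) ✓
(Instructor=A86, Section=L26): row 8 → {Course,StudentID} = (S43, 9) ✓
Every {Instructor, Section} value is associated with a single {Course, StudentID} value, so {Instructor, Section} -> {Course, StudentID} holds.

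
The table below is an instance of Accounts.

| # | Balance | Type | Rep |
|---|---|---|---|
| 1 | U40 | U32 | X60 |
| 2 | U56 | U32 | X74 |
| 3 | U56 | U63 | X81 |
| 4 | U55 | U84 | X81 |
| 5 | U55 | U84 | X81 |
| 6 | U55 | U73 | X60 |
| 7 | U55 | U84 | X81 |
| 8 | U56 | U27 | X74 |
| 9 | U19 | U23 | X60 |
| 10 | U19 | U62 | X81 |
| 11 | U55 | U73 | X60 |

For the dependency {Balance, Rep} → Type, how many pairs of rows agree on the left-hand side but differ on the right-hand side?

1

(Balance=U56, Rep=X74): violating pairs (2,8) — 1 pair.
(Balance=U55, Rep=X81): all 3 rows agree on Type — 0 pairs.
(Balance=U55, Rep=X60): all 2 rows agree on Type — 0 pairs.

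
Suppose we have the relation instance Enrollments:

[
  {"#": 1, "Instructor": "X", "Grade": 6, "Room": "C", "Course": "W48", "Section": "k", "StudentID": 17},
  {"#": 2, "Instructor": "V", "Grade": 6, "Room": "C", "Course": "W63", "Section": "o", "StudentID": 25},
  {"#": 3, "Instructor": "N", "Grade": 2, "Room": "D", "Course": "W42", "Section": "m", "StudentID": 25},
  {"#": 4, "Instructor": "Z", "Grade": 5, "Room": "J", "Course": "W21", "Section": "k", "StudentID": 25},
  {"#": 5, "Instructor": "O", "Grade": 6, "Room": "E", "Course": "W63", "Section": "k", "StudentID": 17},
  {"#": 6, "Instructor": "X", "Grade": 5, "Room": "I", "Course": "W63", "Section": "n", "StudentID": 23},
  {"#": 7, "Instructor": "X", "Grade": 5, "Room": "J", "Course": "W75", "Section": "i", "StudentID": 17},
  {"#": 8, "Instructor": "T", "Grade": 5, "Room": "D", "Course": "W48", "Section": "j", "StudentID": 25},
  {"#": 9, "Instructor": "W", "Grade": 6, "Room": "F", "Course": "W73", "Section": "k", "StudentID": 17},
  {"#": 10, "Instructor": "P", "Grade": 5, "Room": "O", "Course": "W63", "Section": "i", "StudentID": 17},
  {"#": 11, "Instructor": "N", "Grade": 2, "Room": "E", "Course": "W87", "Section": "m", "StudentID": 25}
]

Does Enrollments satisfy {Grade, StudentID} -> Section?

No

(Grade=6, StudentID=17): rows 1, 5, 9 → Section = k, k, k ✓
(Grade=6, StudentID=25): row 2 → Section = o ✓
(Grade=2, StudentID=25): rows 3, 11 → Section = m, m ✓
(Grade=5, StudentID=25): rows 4, 8 → Section takes values {k, j} — violation
(Grade=5, StudentID=23): row 6 → Section = n ✓
(Grade=5, StudentID=17): rows 7, 10 → Section = i, i ✓
Two rows agree on {Grade, StudentID} but differ on Section, so {Grade, StudentID} -> Section does not hold.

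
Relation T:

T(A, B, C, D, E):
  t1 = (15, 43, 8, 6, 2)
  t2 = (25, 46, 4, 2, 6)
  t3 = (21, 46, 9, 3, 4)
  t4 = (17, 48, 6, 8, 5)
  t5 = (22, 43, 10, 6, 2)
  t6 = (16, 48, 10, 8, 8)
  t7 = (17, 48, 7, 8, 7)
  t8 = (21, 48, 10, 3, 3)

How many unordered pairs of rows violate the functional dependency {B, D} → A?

(B=43, D=6): violating pairs (1,5) — 1 pair.
(B=48, D=8): violating pairs (4,6), (6,7) — 2 pairs.

3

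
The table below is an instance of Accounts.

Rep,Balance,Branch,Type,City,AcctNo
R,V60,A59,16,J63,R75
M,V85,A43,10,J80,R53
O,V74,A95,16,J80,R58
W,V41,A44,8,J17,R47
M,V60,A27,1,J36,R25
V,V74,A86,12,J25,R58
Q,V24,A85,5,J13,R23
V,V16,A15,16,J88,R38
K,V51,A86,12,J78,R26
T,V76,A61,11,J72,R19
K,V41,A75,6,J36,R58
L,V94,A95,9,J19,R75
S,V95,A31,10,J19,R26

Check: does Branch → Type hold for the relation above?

Branch=A59: 1 row → Type = 16 ✓
Branch=A43: 1 row → Type = 10 ✓
Branch=A95: 2 rows → Type takes values {16, 9} — violation
Branch=A44: 1 row → Type = 8 ✓
Branch=A27: 1 row → Type = 1 ✓
Branch=A86: 2 rows → Type = 12, 12 ✓
Branch=A85: 1 row → Type = 5 ✓
Branch=A15: 1 row → Type = 16 ✓
Branch=A61: 1 row → Type = 11 ✓
Branch=A75: 1 row → Type = 6 ✓
Branch=A31: 1 row → Type = 10 ✓
Two rows agree on Branch but differ on Type, so Branch → Type does not hold.

No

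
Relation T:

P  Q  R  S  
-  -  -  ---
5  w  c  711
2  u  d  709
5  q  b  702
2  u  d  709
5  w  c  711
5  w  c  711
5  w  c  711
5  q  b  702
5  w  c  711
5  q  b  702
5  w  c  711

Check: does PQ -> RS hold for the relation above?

(P=5, Q=w): 6 rows → {R,S} = (c, 711), (c, 711), (c, 711), (c, 711), (c, 711), (c, 711) ✓
(P=2, Q=u): 2 rows → {R,S} = (d, 709), (d, 709) ✓
(P=5, Q=q): 3 rows → {R,S} = (b, 702), (b, 702), (b, 702) ✓
Every PQ value is associated with a single RS value, so PQ -> RS holds.

Yes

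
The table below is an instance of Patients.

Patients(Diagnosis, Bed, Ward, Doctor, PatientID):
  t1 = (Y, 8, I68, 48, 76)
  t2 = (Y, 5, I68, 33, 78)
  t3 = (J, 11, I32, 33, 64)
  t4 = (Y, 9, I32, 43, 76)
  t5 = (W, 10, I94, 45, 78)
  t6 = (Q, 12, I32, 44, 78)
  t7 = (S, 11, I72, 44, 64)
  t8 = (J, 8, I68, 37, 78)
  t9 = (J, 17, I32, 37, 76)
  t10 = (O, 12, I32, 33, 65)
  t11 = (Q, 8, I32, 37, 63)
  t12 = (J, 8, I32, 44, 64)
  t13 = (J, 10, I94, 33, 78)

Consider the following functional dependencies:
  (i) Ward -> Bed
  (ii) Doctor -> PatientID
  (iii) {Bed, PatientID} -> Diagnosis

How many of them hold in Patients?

0

(i) Ward -> Bed: Ward=I68: rows 1, 2, 8 → Bed takes values {8, 5} — violation; Ward=I32: rows 3, 4, 6, 9, 10, 11, 12 → Bed takes values {11, 9, 12, 17, 8} — violation — fails.
(ii) Doctor -> PatientID: Doctor=33: rows 2, 3, 10, 13 → PatientID takes values {78, 64, 65} — violation; Doctor=44: rows 6, 7, 12 → PatientID takes values {78, 64} — violation; Doctor=37: rows 8, 9, 11 → PatientID takes values {78, 76, 63} — violation — fails.
(iii) {Bed, PatientID} -> Diagnosis: (Bed=11, PatientID=64): rows 3, 7 → Diagnosis takes values {J, S} — violation; (Bed=10, PatientID=78): rows 5, 13 → Diagnosis takes values {W, J} — violation — fails.
None of the 3 dependencies hold.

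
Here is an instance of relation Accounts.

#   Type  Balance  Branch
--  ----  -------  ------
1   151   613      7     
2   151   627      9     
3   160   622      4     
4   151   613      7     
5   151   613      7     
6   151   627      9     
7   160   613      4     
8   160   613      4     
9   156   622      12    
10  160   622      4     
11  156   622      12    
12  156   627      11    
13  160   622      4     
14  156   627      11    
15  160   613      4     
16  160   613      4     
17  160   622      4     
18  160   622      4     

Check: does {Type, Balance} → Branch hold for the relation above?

Yes

(Type=151, Balance=613): rows 1, 4, 5 → Branch = 7, 7, 7 ✓
(Type=151, Balance=627): rows 2, 6 → Branch = 9, 9 ✓
(Type=160, Balance=622): rows 3, 10, 13, 17, 18 → Branch = 4, 4, 4, 4, 4 ✓
(Type=160, Balance=613): rows 7, 8, 15, 16 → Branch = 4, 4, 4, 4 ✓
(Type=156, Balance=622): rows 9, 11 → Branch = 12, 12 ✓
(Type=156, Balance=627): rows 12, 14 → Branch = 11, 11 ✓
Every {Type, Balance} value is associated with a single Branch value, so {Type, Balance} → Branch holds.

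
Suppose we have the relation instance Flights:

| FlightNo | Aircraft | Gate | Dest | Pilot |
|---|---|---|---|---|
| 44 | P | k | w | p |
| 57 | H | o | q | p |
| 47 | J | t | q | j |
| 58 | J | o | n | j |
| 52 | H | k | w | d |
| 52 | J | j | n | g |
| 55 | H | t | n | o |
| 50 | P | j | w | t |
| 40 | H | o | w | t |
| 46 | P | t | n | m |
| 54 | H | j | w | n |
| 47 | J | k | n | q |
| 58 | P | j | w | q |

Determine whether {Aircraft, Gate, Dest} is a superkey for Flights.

Two distinct rows share (Aircraft=P, Gate=j, Dest=w), so {Aircraft, Gate, Dest} does not determine every attribute — not a superkey.

No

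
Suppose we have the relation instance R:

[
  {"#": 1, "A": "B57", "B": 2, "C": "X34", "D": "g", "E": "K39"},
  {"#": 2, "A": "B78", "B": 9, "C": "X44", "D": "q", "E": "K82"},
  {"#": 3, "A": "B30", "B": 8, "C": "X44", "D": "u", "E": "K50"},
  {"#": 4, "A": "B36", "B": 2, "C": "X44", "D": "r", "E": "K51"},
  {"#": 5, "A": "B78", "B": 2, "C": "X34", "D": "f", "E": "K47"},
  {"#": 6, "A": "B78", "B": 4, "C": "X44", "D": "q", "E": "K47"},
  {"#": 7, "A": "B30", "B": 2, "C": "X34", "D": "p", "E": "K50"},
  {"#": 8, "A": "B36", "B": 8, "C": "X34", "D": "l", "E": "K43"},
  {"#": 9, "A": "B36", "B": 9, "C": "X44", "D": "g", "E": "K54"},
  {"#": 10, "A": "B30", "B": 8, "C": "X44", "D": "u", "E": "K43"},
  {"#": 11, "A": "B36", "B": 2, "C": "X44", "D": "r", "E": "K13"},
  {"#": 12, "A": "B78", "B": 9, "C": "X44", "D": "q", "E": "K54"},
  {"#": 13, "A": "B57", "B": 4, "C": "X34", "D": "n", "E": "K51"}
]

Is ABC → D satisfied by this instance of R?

(A=B57, B=2, C=X34): row 1 → D = g ✓
(A=B78, B=9, C=X44): rows 2, 12 → D = q, q ✓
(A=B30, B=8, C=X44): rows 3, 10 → D = u, u ✓
(A=B36, B=2, C=X44): rows 4, 11 → D = r, r ✓
(A=B78, B=2, C=X34): row 5 → D = f ✓
(A=B78, B=4, C=X44): row 6 → D = q ✓
(A=B30, B=2, C=X34): row 7 → D = p ✓
(A=B36, B=8, C=X34): row 8 → D = l ✓
(A=B36, B=9, C=X44): row 9 → D = g ✓
(A=B57, B=4, C=X34): row 13 → D = n ✓
Every ABC value is associated with a single D value, so ABC → D holds.

Yes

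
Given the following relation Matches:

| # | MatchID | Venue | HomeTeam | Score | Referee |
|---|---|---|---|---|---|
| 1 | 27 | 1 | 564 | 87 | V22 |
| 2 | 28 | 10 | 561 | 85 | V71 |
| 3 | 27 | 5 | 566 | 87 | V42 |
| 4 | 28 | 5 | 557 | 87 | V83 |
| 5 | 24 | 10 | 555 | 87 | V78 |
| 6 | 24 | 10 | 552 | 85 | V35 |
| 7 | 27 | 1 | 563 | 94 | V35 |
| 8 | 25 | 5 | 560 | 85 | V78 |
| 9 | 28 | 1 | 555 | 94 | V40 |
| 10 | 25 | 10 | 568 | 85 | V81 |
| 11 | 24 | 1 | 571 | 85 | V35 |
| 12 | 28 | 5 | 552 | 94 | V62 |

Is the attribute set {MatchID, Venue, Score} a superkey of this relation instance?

Yes

All 12 rows have distinct {MatchID, Venue, Score} values, so {MatchID, Venue, Score} → (all attributes) holds and {MatchID, Venue, Score} is a superkey.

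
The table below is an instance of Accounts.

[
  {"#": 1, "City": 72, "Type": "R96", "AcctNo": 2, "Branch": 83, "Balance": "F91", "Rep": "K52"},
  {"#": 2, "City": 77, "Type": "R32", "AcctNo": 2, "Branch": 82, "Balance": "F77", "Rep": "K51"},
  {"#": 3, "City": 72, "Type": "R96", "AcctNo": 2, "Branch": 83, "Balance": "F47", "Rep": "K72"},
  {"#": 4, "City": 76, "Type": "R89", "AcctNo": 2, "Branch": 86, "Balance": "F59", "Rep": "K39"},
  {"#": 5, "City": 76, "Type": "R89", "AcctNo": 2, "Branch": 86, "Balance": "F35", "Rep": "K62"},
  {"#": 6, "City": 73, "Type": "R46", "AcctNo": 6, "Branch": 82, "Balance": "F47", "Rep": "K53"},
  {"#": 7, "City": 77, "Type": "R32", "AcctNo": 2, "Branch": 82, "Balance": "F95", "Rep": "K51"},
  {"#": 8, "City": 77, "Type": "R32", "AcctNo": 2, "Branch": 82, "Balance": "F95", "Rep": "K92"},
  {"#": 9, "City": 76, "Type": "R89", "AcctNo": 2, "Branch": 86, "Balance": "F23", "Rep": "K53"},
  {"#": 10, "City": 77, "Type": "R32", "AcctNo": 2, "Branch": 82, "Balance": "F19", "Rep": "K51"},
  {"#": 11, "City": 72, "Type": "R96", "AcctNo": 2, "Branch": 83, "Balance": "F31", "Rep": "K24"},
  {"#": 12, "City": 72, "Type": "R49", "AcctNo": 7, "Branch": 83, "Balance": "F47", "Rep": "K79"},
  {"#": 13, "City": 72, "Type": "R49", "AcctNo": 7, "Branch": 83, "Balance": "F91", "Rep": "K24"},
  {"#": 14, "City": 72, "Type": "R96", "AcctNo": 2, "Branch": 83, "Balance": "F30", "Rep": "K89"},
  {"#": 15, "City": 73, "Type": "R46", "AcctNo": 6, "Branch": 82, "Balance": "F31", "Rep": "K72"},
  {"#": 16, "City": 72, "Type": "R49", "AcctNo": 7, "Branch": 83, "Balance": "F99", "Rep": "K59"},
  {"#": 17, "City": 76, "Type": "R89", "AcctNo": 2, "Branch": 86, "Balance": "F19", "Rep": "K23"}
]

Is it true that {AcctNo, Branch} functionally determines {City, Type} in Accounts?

Yes

(AcctNo=2, Branch=83): rows 1, 3, 11, 14 → {City,Type} = (72, R96), (72, R96), (72, R96), (72, R96) ✓
(AcctNo=2, Branch=82): rows 2, 7, 8, 10 → {City,Type} = (77, R32), (77, R32), (77, R32), (77, R32) ✓
(AcctNo=2, Branch=86): rows 4, 5, 9, 17 → {City,Type} = (76, R89), (76, R89), (76, R89), (76, R89) ✓
(AcctNo=6, Branch=82): rows 6, 15 → {City,Type} = (73, R46), (73, R46) ✓
(AcctNo=7, Branch=83): rows 12, 13, 16 → {City,Type} = (72, R49), (72, R49), (72, R49) ✓
Every {AcctNo, Branch} value is associated with a single {City, Type} value, so {AcctNo, Branch} → {City, Type} holds.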